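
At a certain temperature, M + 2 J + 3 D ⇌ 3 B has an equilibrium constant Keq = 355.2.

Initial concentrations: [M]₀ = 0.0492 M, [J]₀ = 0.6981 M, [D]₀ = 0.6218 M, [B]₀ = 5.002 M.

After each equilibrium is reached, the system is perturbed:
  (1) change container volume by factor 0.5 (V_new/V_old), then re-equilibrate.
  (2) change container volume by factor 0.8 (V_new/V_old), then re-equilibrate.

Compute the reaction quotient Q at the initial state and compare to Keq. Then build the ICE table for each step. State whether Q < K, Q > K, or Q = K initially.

Q₀ = 2.1711e+04 vs Keq = 355.2 ⇒ Q>K, reverse
Step 1:
                    M           J           D           B
  init         0.0492      0.6981      0.6218       5.002
  Δ            0.1543      0.3086       0.463      -0.463
  eq           0.2035       1.007       1.085       4.539
  solve Keq expr → x = -0.1543; check Q = 355.2
Then change container volume by factor 0.5 (V_new/V_old).
Step 2:
                    M           J           D           B
  init          0.407       2.013        2.17       9.078
  Δ           -0.1852     -0.3704     -0.5556      0.5556
  eq           0.2218       1.643       1.614       9.634
  solve Keq expr → x = 0.1852; check Q = 355.2
Then change container volume by factor 0.8 (V_new/V_old).
Step 3:
                    M           J           D           B
  init         0.2773       2.054       2.017       12.04
  Δ          -0.05839     -0.1168     -0.1752      0.1752
  eq           0.2189       1.937       1.842       12.22
  solve Keq expr → x = 0.05839; check Q = 355.2

Q₀ = 2.1711e+04; Q > K (proceeds reverse)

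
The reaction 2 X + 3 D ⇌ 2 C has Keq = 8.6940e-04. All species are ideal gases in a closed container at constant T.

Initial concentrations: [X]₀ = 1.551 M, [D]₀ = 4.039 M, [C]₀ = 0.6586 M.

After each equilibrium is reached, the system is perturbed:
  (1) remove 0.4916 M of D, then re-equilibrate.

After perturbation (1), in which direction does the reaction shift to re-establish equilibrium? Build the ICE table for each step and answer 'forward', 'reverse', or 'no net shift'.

Direction: reverse

Q₀ = 0.002737 vs Keq = 8.6940e-04 ⇒ Q>K, reverse
Step 1:
                   X          D          C
  init         1.551      4.039     0.6586
  Δ           0.1947      0.292    -0.1947
  eq           1.746      4.331     0.4639
  solve Keq expr → x = -0.09733; check Q = 8.6940e-04
Then remove 0.4916 M of D.
Step 2:
                   X          D          C
  init         1.746      3.839     0.4639
  Δ          0.05265    0.07898   -0.05265
  eq           1.798      3.918     0.4113
  solve Keq expr → x = -0.02633; check Q = 8.6940e-04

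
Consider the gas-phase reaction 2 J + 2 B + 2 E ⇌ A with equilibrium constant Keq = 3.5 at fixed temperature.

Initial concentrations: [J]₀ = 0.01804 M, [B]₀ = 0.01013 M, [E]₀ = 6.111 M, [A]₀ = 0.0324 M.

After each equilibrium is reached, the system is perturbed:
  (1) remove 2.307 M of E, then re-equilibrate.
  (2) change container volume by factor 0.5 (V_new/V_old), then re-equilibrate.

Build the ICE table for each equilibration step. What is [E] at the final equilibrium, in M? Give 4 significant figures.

Q₀ = 2.5979e+04 vs Keq = 3.5 ⇒ Q>K, reverse
Step 1:
                  J         B         E         A
  Initial   0.01804   0.01013     6.111    0.0324
  Change    0.05775   0.05775   0.05775  -0.02887
  Equil     0.07579   0.06788     6.169  0.003525
  solve Keq expr → x = -0.02887; check Q = 3.5
Then remove 2.307 M of E.
Step 2:
                  J         B         E         A
  Initial   0.07579   0.06788     3.862  0.003525
  Change    0.00367   0.00367   0.00367 -0.001835
  Equil     0.07946   0.07155     3.865   0.00169
  solve Keq expr → x = -0.001835; check Q = 3.5
Then change container volume by factor 0.5 (V_new/V_old).
Step 3:
                  J         B         E         A
  Initial    0.1589    0.1431     7.731  0.003381
  Change   -0.04496  -0.04496  -0.04496   0.02248
  Equil       0.114   0.09814     7.686   0.02586
  solve Keq expr → x = 0.02248; check Q = 3.5

[E]_eq = 7.686 M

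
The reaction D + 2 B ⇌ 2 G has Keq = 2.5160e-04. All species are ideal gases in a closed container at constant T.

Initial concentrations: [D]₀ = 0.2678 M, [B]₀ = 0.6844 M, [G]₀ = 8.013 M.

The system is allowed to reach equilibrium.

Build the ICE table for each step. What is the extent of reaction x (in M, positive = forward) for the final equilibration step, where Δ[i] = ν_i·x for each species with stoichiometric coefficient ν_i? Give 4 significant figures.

Q₀ = 511.9 vs Keq = 2.5160e-04 ⇒ Q>K, reverse
Step 1:
                  D         B         G
  init       0.2678    0.6844     8.013
  Δ           3.871     7.741    -7.741
  eq          4.138     8.426    0.2719
  solve Keq expr → x = -3.871; check Q = 2.5160e-04

x = -3.871 M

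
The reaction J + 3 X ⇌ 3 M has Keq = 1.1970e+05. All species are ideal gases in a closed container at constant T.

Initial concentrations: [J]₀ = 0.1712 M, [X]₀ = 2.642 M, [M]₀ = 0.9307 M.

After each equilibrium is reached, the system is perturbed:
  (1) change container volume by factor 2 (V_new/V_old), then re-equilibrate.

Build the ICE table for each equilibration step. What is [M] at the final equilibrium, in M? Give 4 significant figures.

Q₀ = 0.2553 vs Keq = 1.1970e+05 ⇒ Q<K, forward
Step 1:
                   J          X          M
  Initial     0.1712      2.642     0.9307
  Change     -0.1712    -0.5136     0.5136
  Equil   2.6104e-06      2.128      1.444
  solve Keq expr → x = 0.1712; check Q = 1.1970e+05
Then change container volume by factor 2 (V_new/V_old).
Step 2:
                   J          X          M
  Initial 1.3052e-06      1.064     0.7221
  Change  1.3051e-06 3.9154e-06 -3.9154e-06
  Equil   2.6103e-06      1.064     0.7221
  solve Keq expr → x = -1.3051e-06; check Q = 1.1970e+05

[M]_eq = 0.7221 M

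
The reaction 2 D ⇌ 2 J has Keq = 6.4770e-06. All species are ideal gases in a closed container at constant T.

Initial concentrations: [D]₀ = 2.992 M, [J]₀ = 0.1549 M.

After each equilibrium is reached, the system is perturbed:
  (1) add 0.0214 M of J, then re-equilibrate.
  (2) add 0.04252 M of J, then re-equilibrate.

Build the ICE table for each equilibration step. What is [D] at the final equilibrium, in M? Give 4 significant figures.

[D]_eq = 3.203 M

Q₀ = 0.00268 vs Keq = 6.4770e-06 ⇒ Q>K, reverse
Step 1:
                   D          J
  I            2.992     0.1549
  C           0.1469    -0.1469
  E            3.139   0.007989
  solve Keq expr → x = -0.07346; check Q = 6.4770e-06
Then add 0.0214 M of J.
Step 2:
                   D          J
  I            3.139    0.02939
  C          0.02135   -0.02135
  E             3.16   0.008043
  solve Keq expr → x = -0.01067; check Q = 6.4770e-06
Then add 0.04252 M of J.
Step 3:
                   D          J
  I             3.16    0.05056
  C          0.04241   -0.04241
  E            3.203   0.008151
  solve Keq expr → x = -0.02121; check Q = 6.4770e-06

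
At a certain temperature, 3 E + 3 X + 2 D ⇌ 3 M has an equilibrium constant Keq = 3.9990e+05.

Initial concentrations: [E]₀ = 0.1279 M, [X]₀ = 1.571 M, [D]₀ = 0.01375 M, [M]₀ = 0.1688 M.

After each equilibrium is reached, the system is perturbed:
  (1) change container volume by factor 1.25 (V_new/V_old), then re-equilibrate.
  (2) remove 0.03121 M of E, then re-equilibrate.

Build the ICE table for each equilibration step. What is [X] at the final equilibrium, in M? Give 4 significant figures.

Q₀ = 3136 vs Keq = 3.9990e+05 ⇒ Q<K, forward
Step 1:
                  E         X         D         M
  init       0.1279     1.571   0.01375    0.1688
  Δ        -0.01791  -0.01791  -0.01194   0.01791
  eq           0.11     1.553  0.001807    0.1867
  solve Keq expr → x = 0.005971; check Q = 3.9990e+05
Then change container volume by factor 1.25 (V_new/V_old).
Step 2:
                  E         X         D         M
  init      0.08799     1.242  0.001446    0.1494
  Δ        0.001466  0.001466 9.7753e-04 -0.001466
  eq        0.08945     1.244  0.002423    0.1479
  solve Keq expr → x = -4.8876e-04; check Q = 3.9990e+05
Then remove 0.03121 M of E.
Step 3:
                  E         X         D         M
  init      0.05824     1.244  0.002423    0.1479
  Δ        0.002645  0.002645  0.001763 -0.002645
  eq        0.06089     1.247  0.004186    0.1453
  solve Keq expr → x = -8.8162e-04; check Q = 3.9990e+05

[X]_eq = 1.247 M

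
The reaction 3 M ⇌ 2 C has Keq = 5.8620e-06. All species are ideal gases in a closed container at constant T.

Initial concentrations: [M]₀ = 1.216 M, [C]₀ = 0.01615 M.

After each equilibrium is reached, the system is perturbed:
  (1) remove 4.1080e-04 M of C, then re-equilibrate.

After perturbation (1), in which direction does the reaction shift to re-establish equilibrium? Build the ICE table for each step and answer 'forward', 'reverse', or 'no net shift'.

Direction: forward

Q₀ = 1.4506e-04 vs Keq = 5.8620e-06 ⇒ Q>K, reverse
Step 1:
                    M           C
  init          1.216     0.01615
  Δ           0.01924    -0.01283
  eq            1.235    0.003324
  solve Keq expr → x = -0.006413; check Q = 5.8620e-06
Then remove 4.1080e-04 M of C.
Step 2:
                    M           C
  init          1.235    0.002913
  Δ       -6.1249e-04  4.0833e-04
  eq            1.235    0.003321
  solve Keq expr → x = 2.0416e-04; check Q = 5.8620e-06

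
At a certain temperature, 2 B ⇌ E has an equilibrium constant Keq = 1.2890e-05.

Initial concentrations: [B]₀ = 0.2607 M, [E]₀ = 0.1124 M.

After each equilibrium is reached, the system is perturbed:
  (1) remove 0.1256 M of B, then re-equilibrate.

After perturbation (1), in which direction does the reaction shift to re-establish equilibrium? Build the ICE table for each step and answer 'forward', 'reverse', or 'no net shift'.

Direction: reverse

Q₀ = 1.654 vs Keq = 1.2890e-05 ⇒ Q>K, reverse
Step 1:
                  B         E
  Initial    0.2607    0.1124
  Change     0.2248   -0.1124
  Equil      0.4855 3.0382e-06
  solve Keq expr → x = -0.1124; check Q = 1.2890e-05
Then remove 0.1256 M of B.
Step 2:
                  B         E
  Initial    0.3599 3.0382e-06
  Change  2.7373e-06 -1.3686e-06
  Equil      0.3599 1.6696e-06
  solve Keq expr → x = -1.3686e-06; check Q = 1.2890e-05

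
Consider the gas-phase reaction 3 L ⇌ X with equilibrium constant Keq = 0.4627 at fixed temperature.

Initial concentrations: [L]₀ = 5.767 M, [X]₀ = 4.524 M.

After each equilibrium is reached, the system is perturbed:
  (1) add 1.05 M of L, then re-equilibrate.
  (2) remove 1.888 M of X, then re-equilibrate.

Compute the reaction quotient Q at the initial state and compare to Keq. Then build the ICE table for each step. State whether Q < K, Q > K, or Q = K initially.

Q₀ = 0.02359 vs Keq = 0.4627 ⇒ Q<K, forward
Step 1:
                   L          X
  I            5.767      4.524
  C           -3.461      1.154
  E            2.306      5.678
  solve Keq expr → x = 1.154; check Q = 0.4627
Then add 1.05 M of L.
Step 2:
                   L          X
  I            3.356      5.678
  C           -1.005     0.3352
  E            2.351      6.013
  solve Keq expr → x = 0.3352; check Q = 0.4627
Then remove 1.888 M of X.
Step 3:
                   L          X
  I            2.351      4.125
  C           -0.263    0.08766
  E            2.088      4.212
  solve Keq expr → x = 0.08766; check Q = 0.4627

Q₀ = 0.02359; Q < K (proceeds forward)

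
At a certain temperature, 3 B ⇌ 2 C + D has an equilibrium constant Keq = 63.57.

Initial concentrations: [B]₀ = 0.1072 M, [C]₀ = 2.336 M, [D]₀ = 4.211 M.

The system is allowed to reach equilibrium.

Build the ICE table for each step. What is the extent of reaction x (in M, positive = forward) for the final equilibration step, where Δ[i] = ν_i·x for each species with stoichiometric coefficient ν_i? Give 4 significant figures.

Q₀ = 1.8653e+04 vs Keq = 63.57 ⇒ Q>K, reverse
Step 1:
                   B          C          D
  Initial     0.1072      2.336      4.211
  Change      0.5234    -0.3489    -0.1745
  Equil       0.6306      1.987      4.037
  solve Keq expr → x = -0.1745; check Q = 63.57

x = -0.1745 M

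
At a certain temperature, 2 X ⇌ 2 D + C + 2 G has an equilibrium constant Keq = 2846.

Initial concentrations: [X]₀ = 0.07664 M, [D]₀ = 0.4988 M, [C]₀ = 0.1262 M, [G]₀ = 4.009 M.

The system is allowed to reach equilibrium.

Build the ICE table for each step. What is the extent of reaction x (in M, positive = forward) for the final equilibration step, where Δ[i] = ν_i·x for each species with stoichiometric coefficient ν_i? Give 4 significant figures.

Q₀ = 85.92 vs Keq = 2846 ⇒ Q<K, forward
Step 1:
                    X           D           C           G
  Initial     0.07664      0.4988      0.1262       4.009
  Change     -0.05981     0.05981      0.0299     0.05981
  Equil       0.01683      0.5586      0.1561       4.069
  solve Keq expr → x = 0.0299; check Q = 2846

x = 0.0299 M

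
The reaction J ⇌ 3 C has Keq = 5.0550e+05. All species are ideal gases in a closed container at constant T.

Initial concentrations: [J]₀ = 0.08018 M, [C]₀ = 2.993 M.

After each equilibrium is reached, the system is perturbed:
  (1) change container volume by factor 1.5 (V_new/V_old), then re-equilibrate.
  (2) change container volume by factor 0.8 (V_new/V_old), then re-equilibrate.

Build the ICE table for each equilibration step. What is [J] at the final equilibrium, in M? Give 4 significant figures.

[J]_eq = 3.8700e-05 M

Q₀ = 334.4 vs Keq = 5.0550e+05 ⇒ Q<K, forward
Step 1:
                   J          C
  init       0.08018      2.993
  Δ         -0.08011     0.2403
  eq      6.6870e-05      3.233
  solve Keq expr → x = 0.08011; check Q = 5.0550e+05
Then change container volume by factor 1.5 (V_new/V_old).
Step 2:
                   J          C
  init    4.4580e-05      2.156
  Δ       -2.4765e-05 7.4294e-05
  eq      1.9815e-05      2.156
  solve Keq expr → x = 2.4765e-05; check Q = 5.0550e+05
Then change container volume by factor 0.8 (V_new/V_old).
Step 3:
                   J          C
  init    2.4769e-05      2.695
  Δ       1.3931e-05 -4.1793e-05
  eq      3.8700e-05      2.695
  solve Keq expr → x = -1.3931e-05; check Q = 5.0550e+05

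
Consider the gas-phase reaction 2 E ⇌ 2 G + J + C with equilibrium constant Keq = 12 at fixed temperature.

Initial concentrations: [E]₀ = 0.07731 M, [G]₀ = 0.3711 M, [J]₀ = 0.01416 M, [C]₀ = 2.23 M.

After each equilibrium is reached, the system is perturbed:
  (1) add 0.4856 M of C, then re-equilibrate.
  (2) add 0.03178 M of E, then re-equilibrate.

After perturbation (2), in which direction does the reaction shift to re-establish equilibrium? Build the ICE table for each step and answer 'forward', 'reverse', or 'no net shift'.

Q₀ = 0.7276 vs Keq = 12 ⇒ Q<K, forward
Step 1:
                  E         G         J         C
  I         0.07731    0.3711   0.01416      2.23
  C        -0.04333   0.04333   0.02167   0.02167
  E         0.03398    0.4144   0.03583     2.252
  solve Keq expr → x = 0.02167; check Q = 12
Then add 0.4856 M of C.
Step 2:
                  E         G         J         C
  I         0.03398    0.4144   0.03583     2.737
  C         0.00257  -0.00257 -0.001285 -0.001285
  E         0.03655    0.4119   0.03454     2.736
  solve Keq expr → x = -0.001285; check Q = 12
Then add 0.03178 M of E.
Step 3:
                  E         G         J         C
  I         0.06833    0.4119   0.03454     2.736
  C        -0.02351   0.02351   0.01175   0.01175
  E         0.04482    0.4354   0.04629     2.748
  solve Keq expr → x = 0.01175; check Q = 12

Direction: forward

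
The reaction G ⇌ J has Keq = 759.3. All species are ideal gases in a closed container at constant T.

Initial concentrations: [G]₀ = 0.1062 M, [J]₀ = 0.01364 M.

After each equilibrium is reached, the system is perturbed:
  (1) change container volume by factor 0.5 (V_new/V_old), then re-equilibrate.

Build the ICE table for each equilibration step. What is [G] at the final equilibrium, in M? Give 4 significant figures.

Q₀ = 0.1284 vs Keq = 759.3 ⇒ Q<K, forward
Step 1:
                    G           J
  I            0.1062     0.01364
  C            -0.106       0.106
  E        1.5762e-04      0.1197
  solve Keq expr → x = 0.106; check Q = 759.3
Then change container volume by factor 0.5 (V_new/V_old).
Step 2:
                    G           J
  I        3.1524e-04      0.2394
  C                 0           0
  E        3.1524e-04      0.2394
  solve Keq expr → x = 0; check Q = 759.3

[G]_eq = 3.1524e-04 M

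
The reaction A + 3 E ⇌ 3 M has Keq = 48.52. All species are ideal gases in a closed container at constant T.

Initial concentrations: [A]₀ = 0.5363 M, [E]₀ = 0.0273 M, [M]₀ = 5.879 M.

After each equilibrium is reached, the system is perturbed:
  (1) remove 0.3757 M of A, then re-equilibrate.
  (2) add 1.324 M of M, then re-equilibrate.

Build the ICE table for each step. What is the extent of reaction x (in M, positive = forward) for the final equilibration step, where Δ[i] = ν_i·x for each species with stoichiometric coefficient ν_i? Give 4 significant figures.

Q₀ = 1.8621e+07 vs Keq = 48.52 ⇒ Q>K, reverse
Step 1:
                    A           E           M
  init         0.5363      0.0273       5.879
  Δ            0.4196       1.259      -1.259
  eq           0.9559       1.286        4.62
  solve Keq expr → x = -0.4196; check Q = 48.52
Then remove 0.3757 M of A.
Step 2:
                    A           E           M
  init         0.5802       1.286        4.62
  Δ           0.04865      0.1459     -0.1459
  eq           0.6288       1.432       4.474
  solve Keq expr → x = -0.04865; check Q = 48.52
Then add 1.324 M of M.
Step 3:
                    A           E           M
  init         0.6288       1.432       5.798
  Δ           0.08791      0.2637     -0.2637
  eq           0.7167       1.696       5.535
  solve Keq expr → x = -0.08791; check Q = 48.52

x = -0.08791 M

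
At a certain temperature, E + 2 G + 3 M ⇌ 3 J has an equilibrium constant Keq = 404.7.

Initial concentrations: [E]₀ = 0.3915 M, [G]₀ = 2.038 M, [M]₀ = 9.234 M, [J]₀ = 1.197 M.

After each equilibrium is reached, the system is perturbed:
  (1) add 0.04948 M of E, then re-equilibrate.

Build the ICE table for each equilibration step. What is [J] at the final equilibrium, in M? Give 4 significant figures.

Q₀ = 0.00134 vs Keq = 404.7 ⇒ Q<K, forward
Step 1:
                    E           G           M           J
  I            0.3915       2.038       9.234       1.197
  C           -0.3915     -0.7829      -1.174       1.174
  E        3.9956e-05       1.255        8.06       2.371
  solve Keq expr → x = 0.3915; check Q = 404.7
Then add 0.04948 M of E.
Step 2:
                    E           G           M           J
  I           0.04952       1.255        8.06       2.371
  C          -0.04946    -0.09892     -0.1484      0.1484
  E        5.9728e-05       1.156       7.911        2.52
  solve Keq expr → x = 0.04946; check Q = 404.7

[J]_eq = 2.52 M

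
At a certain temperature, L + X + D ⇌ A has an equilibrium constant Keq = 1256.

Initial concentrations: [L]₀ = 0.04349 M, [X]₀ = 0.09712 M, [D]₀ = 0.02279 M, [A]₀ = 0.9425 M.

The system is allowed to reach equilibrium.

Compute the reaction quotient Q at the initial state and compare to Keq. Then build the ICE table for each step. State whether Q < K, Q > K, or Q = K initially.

Q₀ = 9791; Q > K (proceeds reverse)

Q₀ = 9791 vs Keq = 1256 ⇒ Q>K, reverse
Step 1:
                   L          X          D          A
  init       0.04349    0.09712    0.02279     0.9425
  Δ          0.03999    0.03999    0.03999   -0.03999
  eq         0.08348     0.1371    0.06278     0.9025
  solve Keq expr → x = -0.03999; check Q = 1256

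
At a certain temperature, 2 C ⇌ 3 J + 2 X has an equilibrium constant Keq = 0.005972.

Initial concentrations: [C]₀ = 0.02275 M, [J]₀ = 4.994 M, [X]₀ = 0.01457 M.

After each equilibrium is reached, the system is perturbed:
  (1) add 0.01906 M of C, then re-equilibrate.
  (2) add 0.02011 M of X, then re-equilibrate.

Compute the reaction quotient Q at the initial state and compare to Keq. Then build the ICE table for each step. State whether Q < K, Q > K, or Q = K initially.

Q₀ = 51.09; Q > K (proceeds reverse)

Q₀ = 51.09 vs Keq = 0.005972 ⇒ Q>K, reverse
Step 1:
                    C           J           X
  init        0.02275       4.994     0.01457
  Δ           0.01431    -0.02147    -0.01431
  eq          0.03706       4.973  2.5830e-04
  solve Keq expr → x = -0.007156; check Q = 0.005972
Then add 0.01906 M of C.
Step 2:
                    C           J           X
  init        0.05612       4.973  2.5830e-04
  Δ       -1.3189e-04  1.9784e-04  1.3189e-04
  eq          0.05599       4.973  3.9019e-04
  solve Keq expr → x = 6.5947e-05; check Q = 0.005972
Then add 0.02011 M of X.
Step 3:
                    C           J           X
  init        0.05599       4.973      0.0205
  Δ           0.01997    -0.02995    -0.01997
  eq          0.07596       4.943  5.3415e-04
  solve Keq expr → x = -0.009983; check Q = 0.005972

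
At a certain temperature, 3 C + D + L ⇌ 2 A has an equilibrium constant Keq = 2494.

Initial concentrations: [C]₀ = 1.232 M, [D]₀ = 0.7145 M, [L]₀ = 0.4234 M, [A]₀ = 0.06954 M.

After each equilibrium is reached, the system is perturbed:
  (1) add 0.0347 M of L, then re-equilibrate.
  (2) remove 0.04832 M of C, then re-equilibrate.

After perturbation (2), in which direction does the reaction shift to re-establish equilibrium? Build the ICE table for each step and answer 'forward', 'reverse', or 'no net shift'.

Q₀ = 0.008548 vs Keq = 2494 ⇒ Q<K, forward
Step 1:
                   C          D          L          A
  Initial      1.232     0.7145     0.4234    0.06954
  Change      -1.033    -0.3443    -0.3443     0.6887
  Equil        0.199     0.3702    0.07906     0.7582
  solve Keq expr → x = 0.3443; check Q = 2494
Then add 0.0347 M of L.
Step 2:
                   C          D          L          A
  Initial      0.199     0.3702     0.1138     0.7582
  Change    -0.01699  -0.005663  -0.005663    0.01133
  Equil        0.182     0.3645     0.1081     0.7696
  solve Keq expr → x = 0.005663; check Q = 2494
Then remove 0.04832 M of C.
Step 3:
                   C          D          L          A
  Initial     0.1337     0.3645     0.1081     0.7696
  Change      0.0364    0.01213    0.01213   -0.02427
  Equil       0.1701     0.3766     0.1202     0.7453
  solve Keq expr → x = -0.01213; check Q = 2494

Direction: reverse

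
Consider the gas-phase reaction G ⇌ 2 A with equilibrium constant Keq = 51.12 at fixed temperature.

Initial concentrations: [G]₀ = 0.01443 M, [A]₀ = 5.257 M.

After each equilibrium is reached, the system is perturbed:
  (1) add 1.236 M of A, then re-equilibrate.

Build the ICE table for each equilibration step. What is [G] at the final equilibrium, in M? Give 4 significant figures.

Q₀ = 1915 vs Keq = 51.12 ⇒ Q>K, reverse
Step 1:
                   G          A
  init       0.01443      5.257
  Δ           0.3809    -0.7617
  eq          0.3953      4.495
  solve Keq expr → x = -0.3809; check Q = 51.12
Then add 1.236 M of A.
Step 2:
                   G          A
  init        0.3953      5.731
  Δ           0.1723    -0.3446
  eq          0.5676      5.387
  solve Keq expr → x = -0.1723; check Q = 51.12

[G]_eq = 0.5676 M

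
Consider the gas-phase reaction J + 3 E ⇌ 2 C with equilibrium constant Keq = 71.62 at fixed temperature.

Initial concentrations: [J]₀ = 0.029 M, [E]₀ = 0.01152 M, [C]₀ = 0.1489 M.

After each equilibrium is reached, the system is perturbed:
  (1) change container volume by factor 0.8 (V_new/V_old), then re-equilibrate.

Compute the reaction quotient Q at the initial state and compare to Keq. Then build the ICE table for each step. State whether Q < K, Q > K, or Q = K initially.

Q₀ = 5.0007e+05 vs Keq = 71.62 ⇒ Q>K, reverse
Step 1:
                    J           E           C
  Initial       0.029     0.01152      0.1489
  Change      0.03394      0.1018    -0.06788
  Equil       0.06294      0.1133     0.08102
  solve Keq expr → x = -0.03394; check Q = 71.62
Then change container volume by factor 0.8 (V_new/V_old).
Step 2:
                    J           E           C
  Initial     0.07868      0.1417      0.1013
  Change    -0.003803    -0.01141    0.007607
  Equil       0.07487      0.1303      0.1089
  solve Keq expr → x = 0.003803; check Q = 71.62

Q₀ = 5.0007e+05; Q > K (proceeds reverse)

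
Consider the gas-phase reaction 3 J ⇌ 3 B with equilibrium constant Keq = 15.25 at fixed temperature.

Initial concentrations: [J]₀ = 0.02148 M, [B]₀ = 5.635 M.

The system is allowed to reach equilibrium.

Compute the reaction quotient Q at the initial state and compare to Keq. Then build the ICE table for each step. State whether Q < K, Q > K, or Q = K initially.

Q₀ = 1.8054e+07; Q > K (proceeds reverse)

Q₀ = 1.8054e+07 vs Keq = 15.25 ⇒ Q>K, reverse
Step 1:
                   J          B
  init       0.02148      5.635
  Δ            1.604     -1.604
  eq           1.626      4.031
  solve Keq expr → x = -0.5347; check Q = 15.25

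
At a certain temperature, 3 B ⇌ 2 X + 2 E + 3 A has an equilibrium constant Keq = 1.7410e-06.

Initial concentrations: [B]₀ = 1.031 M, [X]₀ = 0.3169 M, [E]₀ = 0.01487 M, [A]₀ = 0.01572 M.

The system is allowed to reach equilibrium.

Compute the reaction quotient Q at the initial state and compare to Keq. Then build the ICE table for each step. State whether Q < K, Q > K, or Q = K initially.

Q₀ = 7.8713e-11; Q < K (proceeds forward)

Q₀ = 7.8713e-11 vs Keq = 1.7410e-06 ⇒ Q<K, forward
Step 1:
                   B          X          E          A
  init         1.031     0.3169    0.01487    0.01572
  Δ         -0.09846    0.06564    0.06564    0.09846
  eq          0.9325     0.3825    0.08051     0.1142
  solve Keq expr → x = 0.03282; check Q = 1.7410e-06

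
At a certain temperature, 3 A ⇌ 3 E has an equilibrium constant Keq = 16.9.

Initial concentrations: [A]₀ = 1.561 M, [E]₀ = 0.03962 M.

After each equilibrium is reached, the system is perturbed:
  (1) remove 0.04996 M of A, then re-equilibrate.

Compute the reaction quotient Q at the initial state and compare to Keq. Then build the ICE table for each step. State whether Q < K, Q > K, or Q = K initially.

Q₀ = 1.6351e-05 vs Keq = 16.9 ⇒ Q<K, forward
Step 1:
                  A         E
  init        1.561   0.03962
  Δ          -1.112     1.112
  eq         0.4488     1.152
  solve Keq expr → x = 0.3707; check Q = 16.9
Then remove 0.04996 M of A.
Step 2:
                  A         E
  init       0.3989     1.152
  Δ         0.03595  -0.03595
  eq         0.4348     1.116
  solve Keq expr → x = -0.01198; check Q = 16.9

Q₀ = 1.6351e-05; Q < K (proceeds forward)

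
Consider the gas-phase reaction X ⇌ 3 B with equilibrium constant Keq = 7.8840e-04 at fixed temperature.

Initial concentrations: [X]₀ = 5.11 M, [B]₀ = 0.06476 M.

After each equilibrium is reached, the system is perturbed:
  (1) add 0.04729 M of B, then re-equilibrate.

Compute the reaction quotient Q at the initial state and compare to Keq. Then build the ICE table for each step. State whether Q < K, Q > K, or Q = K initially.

Q₀ = 5.3150e-05; Q < K (proceeds forward)

Q₀ = 5.3150e-05 vs Keq = 7.8840e-04 ⇒ Q<K, forward
Step 1:
                   X          B
  I             5.11    0.06476
  C         -0.03134    0.09403
  E            5.079     0.1588
  solve Keq expr → x = 0.03134; check Q = 7.8840e-04
Then add 0.04729 M of B.
Step 2:
                   X          B
  I            5.079     0.2061
  C          0.01571   -0.04713
  E            5.094      0.159
  solve Keq expr → x = -0.01571; check Q = 7.8840e-04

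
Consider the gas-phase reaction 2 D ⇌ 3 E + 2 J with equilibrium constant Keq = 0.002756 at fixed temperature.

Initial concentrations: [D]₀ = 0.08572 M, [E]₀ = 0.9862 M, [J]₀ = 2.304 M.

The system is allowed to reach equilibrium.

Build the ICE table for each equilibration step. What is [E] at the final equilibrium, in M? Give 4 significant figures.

Q₀ = 692.9 vs Keq = 0.002756 ⇒ Q>K, reverse
Step 1:
                  D         E         J
  init      0.08572    0.9862     2.304
  Δ          0.6061   -0.9091   -0.6061
  eq         0.6918   0.07706     1.698
  solve Keq expr → x = -0.303; check Q = 0.002756

[E]_eq = 0.07706 M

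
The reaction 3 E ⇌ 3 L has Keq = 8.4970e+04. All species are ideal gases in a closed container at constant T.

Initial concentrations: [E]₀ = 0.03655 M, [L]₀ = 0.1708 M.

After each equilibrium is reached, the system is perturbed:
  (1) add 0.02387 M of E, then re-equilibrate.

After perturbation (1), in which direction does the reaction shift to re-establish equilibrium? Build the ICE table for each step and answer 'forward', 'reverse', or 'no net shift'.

Direction: forward

Q₀ = 102 vs Keq = 8.4970e+04 ⇒ Q<K, forward
Step 1:
                   E          L
  init       0.03655     0.1708
  Δ         -0.03194    0.03194
  eq        0.004612     0.2027
  solve Keq expr → x = 0.01065; check Q = 8.4970e+04
Then add 0.02387 M of E.
Step 2:
                   E          L
  init       0.02848     0.2027
  Δ         -0.02334    0.02334
  eq        0.005142     0.2261
  solve Keq expr → x = 0.00778; check Q = 8.4970e+04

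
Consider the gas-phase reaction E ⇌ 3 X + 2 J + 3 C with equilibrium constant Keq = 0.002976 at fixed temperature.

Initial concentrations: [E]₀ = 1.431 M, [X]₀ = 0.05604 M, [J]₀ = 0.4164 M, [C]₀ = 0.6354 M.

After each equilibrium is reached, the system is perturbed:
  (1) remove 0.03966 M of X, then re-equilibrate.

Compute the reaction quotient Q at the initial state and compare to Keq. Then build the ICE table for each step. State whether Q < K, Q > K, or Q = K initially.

Q₀ = 5.4704e-06; Q < K (proceeds forward)

Q₀ = 5.4704e-06 vs Keq = 0.002976 ⇒ Q<K, forward
Step 1:
                    E           X           J           C
  Initial       1.431     0.05604      0.4164      0.6354
  Change      -0.0727      0.2181      0.1454      0.2181
  Equil         1.358      0.2741      0.5618      0.8535
  solve Keq expr → x = 0.0727; check Q = 0.002976
Then remove 0.03966 M of X.
Step 2:
                    E           X           J           C
  Initial       1.358      0.2345      0.5618      0.8535
  Change    -0.008593     0.02578     0.01719     0.02578
  Equil          1.35      0.2603       0.579      0.8793
  solve Keq expr → x = 0.008593; check Q = 0.002976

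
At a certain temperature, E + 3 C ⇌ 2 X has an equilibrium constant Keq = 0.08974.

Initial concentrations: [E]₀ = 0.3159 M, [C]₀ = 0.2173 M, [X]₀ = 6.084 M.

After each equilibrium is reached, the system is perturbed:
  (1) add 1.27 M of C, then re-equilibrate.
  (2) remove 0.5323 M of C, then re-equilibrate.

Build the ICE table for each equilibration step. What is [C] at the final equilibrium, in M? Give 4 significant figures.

[C]_eq = 4.599 M

Q₀ = 1.1420e+04 vs Keq = 0.08974 ⇒ Q>K, reverse
Step 1:
                    E           C           X
  init         0.3159      0.2173       6.084
  Δ             1.346       4.039      -2.693
  eq            1.662       4.256       3.391
  solve Keq expr → x = -1.346; check Q = 0.08974
Then add 1.27 M of C.
Step 2:
                    E           C           X
  init          1.662       5.526       3.391
  Δ           -0.2244     -0.6733      0.4488
  eq            1.438       4.853        3.84
  solve Keq expr → x = 0.2244; check Q = 0.08974
Then remove 0.5323 M of C.
Step 3:
                    E           C           X
  init          1.438       4.321        3.84
  Δ           0.09269      0.2781     -0.1854
  eq             1.53       4.599       3.655
  solve Keq expr → x = -0.09269; check Q = 0.08974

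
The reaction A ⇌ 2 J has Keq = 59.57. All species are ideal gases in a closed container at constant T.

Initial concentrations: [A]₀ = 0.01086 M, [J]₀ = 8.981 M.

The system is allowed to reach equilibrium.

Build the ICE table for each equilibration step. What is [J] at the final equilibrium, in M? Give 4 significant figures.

Q₀ = 7427 vs Keq = 59.57 ⇒ Q>K, reverse
Step 1:
                   A          J
  init       0.01086      8.981
  Δ           0.8695     -1.739
  eq          0.8804      7.242
  solve Keq expr → x = -0.8695; check Q = 59.57

[J]_eq = 7.242 M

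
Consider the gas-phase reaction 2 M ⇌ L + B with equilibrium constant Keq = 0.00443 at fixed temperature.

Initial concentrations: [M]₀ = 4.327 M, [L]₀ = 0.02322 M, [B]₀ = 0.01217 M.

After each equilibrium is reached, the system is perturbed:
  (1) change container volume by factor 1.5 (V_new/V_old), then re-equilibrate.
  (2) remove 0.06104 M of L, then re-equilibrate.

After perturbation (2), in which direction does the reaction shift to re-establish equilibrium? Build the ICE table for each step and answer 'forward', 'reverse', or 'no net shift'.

Direction: forward

Q₀ = 1.5093e-05 vs Keq = 0.00443 ⇒ Q<K, forward
Step 1:
                   M          L          B
  Initial      4.327    0.02322    0.01217
  Change     -0.4772     0.2386     0.2386
  Equil         3.85     0.2618     0.2508
  solve Keq expr → x = 0.2386; check Q = 0.00443
Then change container volume by factor 1.5 (V_new/V_old).
Step 2:
                   M          L          B
  Initial      2.567     0.1745     0.1672
  Change           0          0          0
  Equil        2.567     0.1745     0.1672
  solve Keq expr → x = 0; check Q = 0.00443
Then remove 0.06104 M of L.
Step 3:
                   M          L          B
  Initial      2.567     0.1135     0.1672
  Change    -0.05758    0.02879    0.02879
  Equil        2.509     0.1423      0.196
  solve Keq expr → x = 0.02879; check Q = 0.00443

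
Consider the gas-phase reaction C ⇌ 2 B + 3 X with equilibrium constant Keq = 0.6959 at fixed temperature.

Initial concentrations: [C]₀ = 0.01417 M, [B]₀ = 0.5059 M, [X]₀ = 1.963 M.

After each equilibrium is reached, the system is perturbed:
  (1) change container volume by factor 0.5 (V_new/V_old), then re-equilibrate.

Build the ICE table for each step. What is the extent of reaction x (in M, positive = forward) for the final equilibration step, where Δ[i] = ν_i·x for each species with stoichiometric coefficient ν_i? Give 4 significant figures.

x = -0.1227 M

Q₀ = 136.6 vs Keq = 0.6959 ⇒ Q>K, reverse
Step 1:
                  C         B         X
  init      0.01417    0.5059     1.963
  Δ          0.1578   -0.3156   -0.4734
  eq          0.172    0.1903      1.49
  solve Keq expr → x = -0.1578; check Q = 0.6959
Then change container volume by factor 0.5 (V_new/V_old).
Step 2:
                  C         B         X
  init        0.344    0.3806     2.979
  Δ          0.1227   -0.2455   -0.3682
  eq         0.4667    0.1351     2.611
  solve Keq expr → x = -0.1227; check Q = 0.6959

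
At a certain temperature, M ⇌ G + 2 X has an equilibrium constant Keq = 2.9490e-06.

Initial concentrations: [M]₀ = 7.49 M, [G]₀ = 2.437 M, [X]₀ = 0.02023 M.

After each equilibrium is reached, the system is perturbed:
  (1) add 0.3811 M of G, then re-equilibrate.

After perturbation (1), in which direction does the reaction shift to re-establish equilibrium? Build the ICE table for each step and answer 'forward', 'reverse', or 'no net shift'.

Q₀ = 1.3316e-04 vs Keq = 2.9490e-06 ⇒ Q>K, reverse
Step 1:
                   M          G          X
  I             7.49      2.437    0.02023
  C         0.008606  -0.008606   -0.01721
  E            7.499      2.428   0.003018
  solve Keq expr → x = -0.008606; check Q = 2.9490e-06
Then add 0.3811 M of G.
Step 2:
                   M          G          X
  I            7.499      2.809   0.003018
  C       1.0603e-04 -1.0603e-04 -2.1205e-04
  E            7.499      2.809   0.002806
  solve Keq expr → x = -1.0603e-04; check Q = 2.9490e-06

Direction: reverse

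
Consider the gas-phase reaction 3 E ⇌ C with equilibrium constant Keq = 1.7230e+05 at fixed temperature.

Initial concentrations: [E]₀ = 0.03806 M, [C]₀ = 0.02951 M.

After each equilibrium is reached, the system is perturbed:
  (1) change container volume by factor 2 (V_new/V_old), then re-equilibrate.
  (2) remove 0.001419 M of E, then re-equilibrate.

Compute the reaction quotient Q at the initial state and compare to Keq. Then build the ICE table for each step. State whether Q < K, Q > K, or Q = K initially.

Q₀ = 535.3; Q < K (proceeds forward)

Q₀ = 535.3 vs Keq = 1.7230e+05 ⇒ Q<K, forward
Step 1:
                    E           C
  I           0.03806     0.02951
  C          -0.03191     0.01064
  E          0.006153     0.04015
  solve Keq expr → x = 0.01064; check Q = 1.7230e+05
Then change container volume by factor 2 (V_new/V_old).
Step 2:
                    E           C
  I          0.003077     0.02007
  C          0.001759 -5.8641e-04
  E          0.004836     0.01949
  solve Keq expr → x = -5.8641e-04; check Q = 1.7230e+05
Then remove 0.001419 M of E.
Step 3:
                    E           C
  I          0.003417     0.01949
  C          0.001381 -4.6021e-04
  E          0.004798     0.01903
  solve Keq expr → x = -4.6021e-04; check Q = 1.7230e+05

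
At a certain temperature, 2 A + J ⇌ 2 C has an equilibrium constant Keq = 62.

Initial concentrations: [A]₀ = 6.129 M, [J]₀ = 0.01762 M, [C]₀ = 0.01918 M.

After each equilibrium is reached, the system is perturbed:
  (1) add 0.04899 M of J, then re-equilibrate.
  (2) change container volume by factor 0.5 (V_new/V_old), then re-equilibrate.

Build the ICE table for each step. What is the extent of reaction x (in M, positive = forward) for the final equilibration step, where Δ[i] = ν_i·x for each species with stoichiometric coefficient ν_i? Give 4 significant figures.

x = 1.0416e-05 M

Q₀ = 5.5579e-04 vs Keq = 62 ⇒ Q<K, forward
Step 1:
                    A           J           C
  Initial       6.129     0.01762     0.01918
  Change     -0.03524    -0.01762     0.03524
  Equil         6.094  1.2862e-06     0.05442
  solve Keq expr → x = 0.01762; check Q = 62
Then add 0.04899 M of J.
Step 2:
                    A           J           C
  Initial       6.094     0.04899     0.05442
  Change     -0.09796    -0.04898     0.09796
  Equil         5.996  1.0418e-05      0.1524
  solve Keq expr → x = 0.04898; check Q = 62
Then change container volume by factor 0.5 (V_new/V_old).
Step 3:
                    A           J           C
  Initial       11.99  2.0835e-05      0.3048
  Change  -2.0832e-05 -1.0416e-05  2.0832e-05
  Equil         11.99  1.0419e-05      0.3048
  solve Keq expr → x = 1.0416e-05; check Q = 62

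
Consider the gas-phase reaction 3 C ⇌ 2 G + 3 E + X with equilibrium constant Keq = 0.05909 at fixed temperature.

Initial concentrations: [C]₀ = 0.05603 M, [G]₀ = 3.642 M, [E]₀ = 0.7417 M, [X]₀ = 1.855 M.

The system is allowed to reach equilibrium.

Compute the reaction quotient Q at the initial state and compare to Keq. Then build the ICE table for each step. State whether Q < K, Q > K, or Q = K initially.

Q₀ = 5.7075e+04; Q > K (proceeds reverse)

Q₀ = 5.7075e+04 vs Keq = 0.05909 ⇒ Q>K, reverse
Step 1:
                  C         G         E         X
  I         0.05603     3.642    0.7417     1.855
  C          0.6368   -0.4245   -0.6368   -0.2123
  E          0.6928     3.217    0.1049     1.643
  solve Keq expr → x = -0.2123; check Q = 0.05909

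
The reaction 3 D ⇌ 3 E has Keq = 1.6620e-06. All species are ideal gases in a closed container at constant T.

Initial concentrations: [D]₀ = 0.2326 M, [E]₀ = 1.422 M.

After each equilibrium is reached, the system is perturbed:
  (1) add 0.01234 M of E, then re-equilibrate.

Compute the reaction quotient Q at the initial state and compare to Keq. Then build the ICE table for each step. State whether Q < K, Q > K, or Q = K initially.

Q₀ = 228.5; Q > K (proceeds reverse)

Q₀ = 228.5 vs Keq = 1.6620e-06 ⇒ Q>K, reverse
Step 1:
                    D           E
  I            0.2326       1.422
  C             1.403      -1.403
  E             1.635     0.01937
  solve Keq expr → x = -0.4675; check Q = 1.6620e-06
Then add 0.01234 M of E.
Step 2:
                    D           E
  I             1.635     0.03171
  C            0.0122     -0.0122
  E             1.647     0.01951
  solve Keq expr → x = -0.004065; check Q = 1.6620e-06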